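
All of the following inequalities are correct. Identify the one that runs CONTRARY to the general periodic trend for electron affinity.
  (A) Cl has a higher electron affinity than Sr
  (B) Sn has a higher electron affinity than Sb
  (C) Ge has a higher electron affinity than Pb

(B)

The general trend: electron affinity increases across a period and decreases down a group.
(A) Cl (period 3, group 17) vs Sr (period 5, group 2): the stated order agrees with the simple trend.
(B) Sn (period 5, group 14) vs Sb (period 5, group 15): the stated order contradicts the simple trend.
(C) Ge (period 4, group 14) vs Pb (period 6, group 14): the stated order agrees with the simple trend.
The exception is (B): adding an electron to Sb's half-filled 5p³ is unfavourable, so Sn has the more exothermic EA.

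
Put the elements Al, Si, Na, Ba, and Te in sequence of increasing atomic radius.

Si < Al < Te < Na < Ba

Atomic radius shrinks across a period as nuclear charge pulls the same shell inward, and grows down a group as new shells are added.
Neither a single period nor a single group — weigh both effects.
Al > Si: both are in period 3; the period trend gives Al the larger value.
Te > Al: the two effects oppose for this pair; the down-group effect wins (136 vs 126 pm).
Na > Te: the two effects oppose for this pair; the across-period effect wins (155 vs 136 pm).
Ba > Na: period and group pull opposite ways; the down-group shift dominates (196 vs 155 pm).
For reference (pm): Na 155, Al 126, Si 116, Te 136, Ba 196.
So from smallest to largest: Si < Al < Te < Na < Ba.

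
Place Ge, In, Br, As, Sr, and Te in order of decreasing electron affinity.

Adding an electron releases more energy for atoms nearer the top right (short of the noble gases).
These span different periods and groups, so the two trends combine.
In > Sr: In lies to the right of Sr in period 5, so the across-period effect alone puts In higher.
As > In: both effects reinforce here, so As is clearly the higher of the two.
Ge > As: this pair runs against the simple trend — see the exception note.
Te > Ge: period and group pull opposite ways; the across-period shift dominates (190 vs 119 kJ/mol).
Br > Te: relative to Te, both the across-period and down-group shifts push Br's electron affinity up.
Note the exception: Ge has a higher electron affinity than As, contrary to the simple trend — adding an electron to As's half-filled 4p³ is unfavourable, so Ge (4p²) has the more exothermic EA.
Approximate values (kJ/mol): Ge 119, As 78, Br 325, Sr 5, In 29, Te 190.
So from highest to lowest: Br > Te > Ge > As > In > Sr.

Br > Te > Ge > As > In > Sr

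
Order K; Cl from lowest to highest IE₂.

Cl < K

Consider each +1 ion: K⁺ is the bare [Ar] core; Cl⁺ still has 6 valence electrons.
Breaking into a closed-shell core is much more expensive than removing a leftover valence electron — K has the largest IE_2 here.
The numbers (kJ/mol): K 3052, Cl 2298.
So the second ionization energies run Cl < K.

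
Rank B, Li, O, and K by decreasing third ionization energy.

IE_3 is the cost of taking one more electron from the +2 cation: B²⁺ still has 1 valence electron; Li²⁺ is already 1 electron into the core; O²⁺ still has 4 valence electrons; K²⁺ is already 1 electron into the core.
Usually core removal costs more than valence removal, but here the competition is close: a tightly held n=2 valence electron can cost more to remove than an n=3 core electron, so the actual values have to decide it.
Valence configurations: B²⁺ [He]2s¹, O²⁺ [He]2s²2p².
Tabulated IE_3 (kJ/mol): B 3660, Li 11815, O 5300, K 4420.
Hence IE_3: B < K < O < Li.

Li, O, K, B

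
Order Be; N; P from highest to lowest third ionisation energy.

Be > N > P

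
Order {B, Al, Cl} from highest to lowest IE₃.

Consider each +2 ion: B²⁺ still has 1 valence electron; Al²⁺ still has 1 valence electron; Cl²⁺ still has 5 valence electrons.
All are still removing valence electrons, so compare the +2 ions as you would atoms: IE_3 generally rises across a period (higher Z_eff) and falls down a group (larger shell), subject to the usual subshell exceptions.
Valence configurations: B²⁺ [He]2s¹, Al²⁺ [Ne]3s¹, Cl²⁺ [Ne]3s²3p³.
The numbers (kJ/mol): B 3660, Al 2745, Cl 3822.
Putting it together, IE_3: Al < B < Cl.

Cl > B > Al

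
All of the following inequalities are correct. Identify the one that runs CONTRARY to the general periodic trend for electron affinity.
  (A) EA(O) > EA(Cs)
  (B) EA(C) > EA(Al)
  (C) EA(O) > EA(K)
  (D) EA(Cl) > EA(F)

The general trend: electron affinity increases across a period and decreases down a group.
(A) O (period 2, group 16) vs Cs (period 6, group 1): the stated order agrees with the simple trend.
(B) C (period 2, group 14) vs Al (period 3, group 13): the stated order agrees with the simple trend.
(C) O (period 2, group 16) vs K (period 4, group 1): the stated order agrees with the simple trend.
(D) Cl (period 3, group 17) vs F (period 2, group 17): the stated order contradicts the simple trend.
The exception is (D): F's small 2p subshell makes the incoming electron feel strong e⁻–e⁻ repulsion, so Cl actually releases more energy on gaining an electron.

(D)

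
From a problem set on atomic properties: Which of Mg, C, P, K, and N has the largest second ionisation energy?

IE_2 is the cost of taking one more electron from the +1 cation: Mg⁺ still has 1 valence electron; C⁺ still has 3 valence electrons; P⁺ still has 4 valence electrons; K⁺ is the bare [Ar] core; N⁺ still has 4 valence electrons.
Breaking into a closed-shell core is much more expensive than removing a leftover valence electron — K has the largest IE_2 here.
Valence configurations: Mg⁺ [Ne]3s¹, C⁺ [He]2s²2p¹, P⁺ [Ne]3s²3p², N⁺ [He]2s²2p².
The numbers (kJ/mol): Mg 1451, C 2353, P 1907, K 3052, N 2856.
Overall IE_2 order: Mg < P < C < N < K.

K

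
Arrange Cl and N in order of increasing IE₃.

Cl, N

Consider each +2 ion: Cl²⁺ still has 5 valence electrons; N²⁺ still has 3 valence electrons.
All are still removing valence electrons, so compare the +2 ions as you would atoms: IE_3 generally rises across a period (higher Z_eff) and falls down a group (larger shell), subject to the usual subshell exceptions.
Valence configurations: Cl²⁺ [Ne]3s²3p³, N²⁺ [He]2s²2p¹.
Tabulated IE_3 (kJ/mol): Cl 3822, N 4578.
Hence IE_3: Cl < N.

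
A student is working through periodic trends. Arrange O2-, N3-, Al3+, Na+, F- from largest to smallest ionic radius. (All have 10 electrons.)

All of these have 10 electrons, so size is governed by nuclear charge alone: the more protons, the stronger the pull on the same electron cloud, and the smaller the ion.
Nuclear charges: Al3+ (Z=13), Na+ (Z=11), F- (Z=9), O2- (Z=8), N3- (Z=7).
Largest to smallest: N3- > O2- > F- > Na+ > Al3+.

N3- > O2- > F- > Na+ > Al3+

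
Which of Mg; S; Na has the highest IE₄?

Consider each +3 ion: Mg³⁺ is already 1 electron into the core; S³⁺ still has 3 valence electrons; Na³⁺ is already 2 electrons into the core.
Pulling an electron out of a noble-gas core costs far more than removing a remaining valence electron, so Na and Mg sit at the high end of IE_4.
Approximate IE_4 values (kJ/mol): Mg 10543, S 4556, Na 9543.
So the fourth ionization energies run S < Na < Mg.

Mg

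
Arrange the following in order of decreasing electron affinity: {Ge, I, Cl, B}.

Cl > I > Ge > B

EA tends to increase across a period and decrease down a group, though the pattern is less regular than for IE or radius.
Neither a single period nor a single group — weigh both effects.
Ge > B: the two effects oppose for this pair; the across-period effect wins (119 vs 27 kJ/mol).
I > Ge: the two effects oppose for this pair; the across-period effect wins (295 vs 119 kJ/mol).
Cl > I: they share group 17; the group trend gives Cl the larger value.
Tabulated electron affinity (kJ/mol): B 27, Cl 349, Ge 119, I 295.
So from highest to lowest: Cl > I > Ge > B.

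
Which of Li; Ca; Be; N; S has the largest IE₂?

IE_2 is the cost of taking one more electron from the +1 cation: Li⁺ is the bare [He] core; Ca⁺ still has 1 valence electron; Be⁺ still has 1 valence electron; N⁺ still has 4 valence electrons; S⁺ still has 5 valence electrons.
Core electrons are held far more tightly than valence electrons, so Li tops the IE_2 order.
Valence configurations: Ca⁺ [Ar]4s¹, Be⁺ [He]2s¹, N⁺ [He]2s²2p², S⁺ [Ne]3s²3p³.
The numbers (kJ/mol): Li 7298, Ca 1145, Be 1757, N 2856, S 2252.
Hence IE_2: Ca < Be < S < N < Li.

Li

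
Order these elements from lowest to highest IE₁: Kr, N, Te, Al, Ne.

Removing the outermost electron gets harder across a period and easier down a group.
These span different periods and groups, so the two trends combine.
Te > Al: the two effects oppose for this pair; the across-period effect wins (869 vs 578 kJ/mol).
Kr > Te: relative to Te, both the across-period and down-group shifts push Kr's first ionization energy up.
N > Kr: the two effects oppose for this pair; the down-group effect wins (1402 vs 1351 kJ/mol).
Ne > N: both are in period 2; the period trend gives Ne the larger value.
Tabulated first ionization energy (kJ/mol): N 1402, Ne 2081, Al 578, Kr 1351, Te 869.
So from lowest to highest: Al < Te < Kr < N < Ne.

Al < Te < Kr < N < Ne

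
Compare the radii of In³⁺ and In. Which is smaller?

In³⁺

Forming In³⁺ removes 3 electrons from In. Fewer electrons for the same nuclear charge means less shielding and a higher Z_eff on the remaining electrons, and for main-group metals the entire outer shell is lost.
A cation is smaller than its parent atom: In³⁺ < In.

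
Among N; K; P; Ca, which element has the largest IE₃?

Ca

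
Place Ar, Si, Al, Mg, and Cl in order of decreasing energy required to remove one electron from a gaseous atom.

Ar, Cl, Si, Mg, Al

Mg is in period 3, group 2; Al is in period 3, group 13; Si is in period 3, group 14; Cl is in period 3, group 17; Ar is in period 3, group 18.
Across a period the outer electron is held more tightly (higher IE₁); down a group it sits in a higher shell, more shielded, and comes off more easily.
All lie in period 3; the across-period trend (first ionization energy increases left to right) applies, with the exception below.
Note the exception: Mg has a higher first ionization energy than Al, contrary to the simple trend — Al's single 3p electron is easier to remove than one from Mg's filled 3s².
For reference (kJ/mol): Mg 738, Al 578, Si 786, Cl 1251, Ar 1521.
So from highest to lowest: Ar > Cl > Si > Mg > Al.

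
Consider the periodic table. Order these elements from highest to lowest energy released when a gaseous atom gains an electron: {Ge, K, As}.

K is in period 4, group 1; Ge is in period 4, group 14; As is in period 4, group 15.
Electron affinity generally becomes more exothermic across a period toward the halogens and less exothermic down a group.
All lie in period 4; the across-period trend (electron affinity increases left to right) applies, with the exception below.
Note the exception: Ge has a higher electron affinity than As, contrary to the simple trend — adding an electron to As's half-filled 4p³ is unfavourable, so Ge (4p²) has the more exothermic EA.
For reference (kJ/mol): K 48, Ge 119, As 78.
So from highest to lowest: Ge > As > K.

Ge, As, K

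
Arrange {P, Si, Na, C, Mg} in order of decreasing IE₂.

Na > C > P > Si > Mg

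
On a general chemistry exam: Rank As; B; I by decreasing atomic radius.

Moving right in a period, electrons are added to the same shell under a stronger nuclear pull, so atoms get smaller; moving down, a new shell is opened and atoms get larger.
Here both period and group differ, so the two effects have to be weighed against each other.
As > B: period and group pull opposite ways; the down-group shift dominates (121 vs 85 pm).
I > As: period and group pull opposite ways; the down-group shift dominates (133 vs 121 pm).
For reference (pm): B 85, As 121, I 133.
So from largest to smallest: I > As > B.

I > As > B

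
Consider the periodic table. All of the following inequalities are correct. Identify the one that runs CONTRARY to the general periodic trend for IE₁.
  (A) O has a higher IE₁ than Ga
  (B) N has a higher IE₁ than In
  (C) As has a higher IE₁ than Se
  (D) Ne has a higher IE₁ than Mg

(C)

The general trend: IE₁ increases across a period and decreases down a group.
(A) O (period 2, group 16) vs Ga (period 4, group 13): the stated order agrees with the simple trend.
(B) N (period 2, group 15) vs In (period 5, group 13): the stated order agrees with the simple trend.
(C) As (period 4, group 15) vs Se (period 4, group 16): the stated order contradicts the simple trend.
(D) Ne (period 2, group 18) vs Mg (period 3, group 2): the stated order agrees with the simple trend.
The exception is (C): Se (4p⁴) ionizes more easily than half-filled As (4p³).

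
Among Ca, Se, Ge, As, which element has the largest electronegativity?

Ca is in period 4, group 2; Ge is in period 4, group 14; As is in period 4, group 15; Se is in period 4, group 16.
Smaller atoms with higher effective nuclear charge are more electronegative.
All lie in period 4, so electronegativity increases left to right.
The largest electronegativity among these belongs to Se.

Se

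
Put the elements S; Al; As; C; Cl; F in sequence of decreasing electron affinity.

Cl, F, S, C, As, Al

Electron affinity generally becomes more exothermic across a period toward the halogens and less exothermic down a group.
These span different periods and groups, so the two trends combine.
As > Al: period and group pull opposite ways; the across-period shift dominates (78 vs 42 kJ/mol).
C > As: period and group pull opposite ways; the down-group shift dominates (122 vs 78 kJ/mol).
S > C: the two effects oppose for this pair; the across-period effect wins (200 vs 122 kJ/mol).
F > S: both effects reinforce here, so F is clearly the higher of the two.
Cl > F: this pair runs against the simple trend — see the exception note.
Note the exception: Cl has a higher electron affinity than F, contrary to the simple trend — F's small 2p subshell makes the incoming electron feel strong e⁻–e⁻ repulsion, so Cl actually releases more energy on gaining an electron.
For reference (kJ/mol): C 122, F 328, Al 42, S 200, Cl 349, As 78.
So from highest to lowest: Cl > F > S > C > As > Al.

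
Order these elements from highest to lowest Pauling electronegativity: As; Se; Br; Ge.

Br > Se > As > Ge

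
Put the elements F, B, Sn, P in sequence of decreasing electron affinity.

F > Sn > P > B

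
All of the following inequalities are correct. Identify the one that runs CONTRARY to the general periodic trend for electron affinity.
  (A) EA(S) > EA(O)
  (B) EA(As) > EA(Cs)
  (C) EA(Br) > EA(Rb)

The general trend: electron affinity increases across a period and decreases down a group.
(A) S (period 3, group 16) vs O (period 2, group 16): the stated order contradicts the simple trend.
(B) As (period 4, group 15) vs Cs (period 6, group 1): the stated order agrees with the simple trend.
(C) Br (period 4, group 17) vs Rb (period 5, group 1): the stated order agrees with the simple trend.
The exception is (A): the compact 2p subshell of O repels the added electron more than S's larger 3p does.

(A)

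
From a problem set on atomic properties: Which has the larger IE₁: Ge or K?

K is in period 4, group 1; Ge is in period 4, group 14.
Removing the outermost electron gets harder across a period and easier down a group.
All lie in period 4, so first ionization energy increases left to right.
So Ge has the larger IE₁ (Ge > K).

Ge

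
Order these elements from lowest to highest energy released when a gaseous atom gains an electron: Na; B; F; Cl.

B is in period 2, group 13; F is in period 2, group 17; Na is in period 3, group 1; Cl is in period 3, group 17.
Adding an electron releases more energy for atoms nearer the top right (short of the noble gases).
Here both period and group differ, so the two effects have to be weighed against each other.
Na > B: this pair runs against the simple trend — see the exception note.
F > Na: relative to Na, both the across-period and down-group shifts push F's electron affinity up.
Cl > F: this pair runs against the simple trend — see the exception note.
Note the exception: Na has a higher electron affinity than B, contrary to the simple trend — B's ns²np¹ configuration gives only a small electron affinity — the sparsely filled np subshell binds an added electron weakly.
Note the exception: Cl has a higher electron affinity than F, contrary to the simple trend — F's small 2p subshell makes the incoming electron feel strong e⁻–e⁻ repulsion, so Cl actually releases more energy on gaining an electron.
For reference (kJ/mol): B 27, F 328, Na 53, Cl 349.
So from lowest to highest: B < Na < F < Cl.

B < Na < F < Cl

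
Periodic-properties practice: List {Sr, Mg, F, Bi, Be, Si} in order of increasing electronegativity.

Be is in period 2, group 2; F is in period 2, group 17; Mg is in period 3, group 2; Si is in period 3, group 14; Sr is in period 5, group 2; Bi is in period 6, group 15.
Atoms toward the upper right of the periodic table pull bonding electrons most strongly.
Here both period and group differ, so the two effects have to be weighed against each other.
Mg > Sr: Mg sits above Sr in group 2, so the down-group effect alone puts Mg higher.
Be > Mg: Be sits above Mg in group 2, so the down-group effect alone puts Be higher.
Si > Be: period and group pull opposite ways; the across-period shift dominates (1.90 vs 1.57).
Bi > Si: the two effects oppose for this pair; the across-period effect wins (2.02 vs 1.90).
F > Bi: both effects reinforce here, so F is clearly the higher of the two.
For reference (Pauling): Be 1.57, F 3.98, Mg 1.31, Si 1.90, Sr 0.95, Bi 2.02.
So from lowest to highest: Sr < Mg < Be < Si < Bi < F.

Sr < Mg < Be < Si < Bi < F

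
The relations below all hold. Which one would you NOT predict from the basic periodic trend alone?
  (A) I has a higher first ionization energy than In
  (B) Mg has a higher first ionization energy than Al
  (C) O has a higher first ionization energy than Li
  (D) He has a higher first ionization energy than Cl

(B)

The general trend: first ionization energy increases across a period and decreases down a group.
(A) I (period 5, group 17) vs In (period 5, group 13): the stated order agrees with the simple trend.
(B) Mg (period 3, group 2) vs Al (period 3, group 13): the stated order contradicts the simple trend.
(C) O (period 2, group 16) vs Li (period 2, group 1): the stated order agrees with the simple trend.
(D) He (period 1, group 18) vs Cl (period 3, group 17): the stated order agrees with the simple trend.
The exception is (B): Al's single 3p electron is easier to remove than one from Mg's filled 3s².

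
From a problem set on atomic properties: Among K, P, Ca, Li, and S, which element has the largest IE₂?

Consider each +1 ion: K⁺ is the bare [Ar] core; P⁺ still has 4 valence electrons; Ca⁺ still has 1 valence electron; Li⁺ is the bare [He] core; S⁺ still has 5 valence electrons.
Core electrons are held far more tightly than valence electrons, so K and Li top the IE_2 order.
Valence configurations: P⁺ [Ne]3s²3p², Ca⁺ [Ar]4s¹, S⁺ [Ne]3s²3p³.
The numbers (kJ/mol): K 3052, P 1907, Ca 1145, Li 7298, S 2252.
So the second ionization energies run Ca < P < S < K < Li.

Li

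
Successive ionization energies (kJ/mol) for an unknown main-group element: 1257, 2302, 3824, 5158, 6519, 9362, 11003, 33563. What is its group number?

Group 17

Look for the largest jump between consecutive ionization energies: IE8/IE7 ≈ 3.1, far larger than any earlier ratio.
That jump marks the point where a core electron is being removed. So the atom has 7 valence electrons.
A main-group element with 7 valence electrons is in group 17.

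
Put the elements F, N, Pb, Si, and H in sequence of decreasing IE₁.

F, N, H, Si, Pb

H is in period 1, group 1; N is in period 2, group 15; F is in period 2, group 17; Si is in period 3, group 14; Pb is in period 6, group 14.
IE₁ increases left→right with effective nuclear charge and decreases top→bottom as the valence shell moves farther out.
Neither a single period nor a single group — weigh both effects.
Si > Pb: they share group 14; the group trend gives Si the larger value.
H > Si: period and group pull opposite ways; the down-group shift dominates (1312 vs 786 kJ/mol).
N > H: period and group pull opposite ways; the across-period shift dominates (1402 vs 1312 kJ/mol).
F > N: F lies to the right of N in period 2, so the across-period effect alone puts F higher.
For reference (kJ/mol): H 1312, N 1402, F 1681, Si 786, Pb 716.
So from highest to lowest: F > N > H > Si > Pb.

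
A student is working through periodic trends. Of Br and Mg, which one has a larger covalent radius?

Mg is in period 3, group 2; Br is in period 4, group 17.
Radius decreases left→right (rising Z_eff, same n) and increases top→bottom (higher n).
Here both period and group differ, so the two effects have to be weighed against each other.
Mg > Br: the two effects oppose for this pair; the across-period effect wins (139 vs 114 pm).
Approximate values (pm): Mg 139, Br 114.
So Mg has the larger covalent radius (Mg > Br).

Mg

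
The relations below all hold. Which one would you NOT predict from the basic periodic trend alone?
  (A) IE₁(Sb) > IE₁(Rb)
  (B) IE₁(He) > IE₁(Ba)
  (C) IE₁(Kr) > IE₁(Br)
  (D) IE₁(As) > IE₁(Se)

(D)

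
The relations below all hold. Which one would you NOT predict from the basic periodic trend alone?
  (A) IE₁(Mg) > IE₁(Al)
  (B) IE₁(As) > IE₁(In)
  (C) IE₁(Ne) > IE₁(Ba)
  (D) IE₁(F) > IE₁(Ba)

The general trend: first ionization energy increases across a period and decreases down a group.
(A) Mg (period 3, group 2) vs Al (period 3, group 13): the stated order contradicts the simple trend.
(B) As (period 4, group 15) vs In (period 5, group 13): the stated order agrees with the simple trend.
(C) Ne (period 2, group 18) vs Ba (period 6, group 2): the stated order agrees with the simple trend.
(D) F (period 2, group 17) vs Ba (period 6, group 2): the stated order agrees with the simple trend.
The exception is (A): Al's single 3p electron is easier to remove than one from Mg's filled 3s².

(A)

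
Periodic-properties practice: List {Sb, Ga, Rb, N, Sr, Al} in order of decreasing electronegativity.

N > Sb > Ga > Al > Sr > Rb

Smaller atoms with higher effective nuclear charge are more electronegative.
Neither a single period nor a single group — weigh both effects.
Sr > Rb: Sr lies to the right of Rb in period 5, so the across-period effect alone puts Sr higher.
Al > Sr: both effects reinforce here, so Al is clearly the higher of the two.
Ga > Al: this pair runs against the simple trend — see the exception note.
Sb > Ga: period and group pull opposite ways; the across-period shift dominates (2.05 vs 1.81).
N > Sb: they share group 15; the group trend gives N the larger value.
Note the exception: Ga has a higher electronegativity than Al, contrary to the simple trend — poor shielding by filled d (and f) subshells raises the heavier element's effective nuclear charge more than the simple down-group trend predicts.
Tabulated electronegativity (Pauling): N 3.04, Al 1.61, Ga 1.81, Rb 0.82, Sr 0.95, Sb 2.05.
So from highest to lowest: N > Sb > Ga > Al > Sr > Rb.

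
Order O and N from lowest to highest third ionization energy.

N < O

Consider each +2 ion: O²⁺ still has 4 valence electrons; N²⁺ still has 3 valence electrons.
All are still removing valence electrons, so compare the +2 ions as you would atoms: IE_3 generally rises across a period (higher Z_eff) and falls down a group (larger shell), subject to the usual subshell exceptions.
Valence configurations: O²⁺ [He]2s²2p², N²⁺ [He]2s²2p¹.
Approximate IE_3 values (kJ/mol): O 5300, N 4578.
So the third ionization energies run N < O.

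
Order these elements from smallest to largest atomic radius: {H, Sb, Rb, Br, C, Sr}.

Radius decreases left→right (rising Z_eff, same n) and increases top→bottom (higher n).
Neither a single period nor a single group — weigh both effects.
C > H: the two effects oppose for this pair; the down-group effect wins (75 vs 32 pm).
Br > C: period and group pull opposite ways; the down-group shift dominates (114 vs 75 pm).
Sb > Br: relative to Br, both the across-period and down-group shifts push Sb's atomic radius up.
Sr > Sb: both are in period 5; the period trend gives Sr the larger value.
Rb > Sr: Rb lies to the left of Sr in period 5, so the across-period effect alone puts Rb larger.
For reference (pm): H 32, C 75, Br 114, Rb 210, Sr 185, Sb 140.
So from smallest to largest: H < C < Br < Sb < Sr < Rb.

H < C < Br < Sb < Sr < Rb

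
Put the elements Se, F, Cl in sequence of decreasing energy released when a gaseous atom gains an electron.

F is in period 2, group 17; Cl is in period 3, group 17; Se is in period 4, group 16.
Adding an electron releases more energy for atoms nearer the top right (short of the noble gases).
Here both period and group differ, so the two effects have to be weighed against each other.
F > Se: both effects reinforce here, so F is clearly the higher of the two.
Cl > F: this pair runs against the simple trend — see the exception note.
Note the exception: Cl has a higher electron affinity than F, contrary to the simple trend — F's small 2p subshell makes the incoming electron feel strong e⁻–e⁻ repulsion, so Cl actually releases more energy on gaining an electron.
Tabulated electron affinity (kJ/mol): F 328, Cl 349, Se 195.
So from highest to lowest: Cl > F > Se.

Cl, F, Se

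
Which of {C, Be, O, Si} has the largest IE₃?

Be

The third ionization energy removes an electron from the +2 ion. For each element: C²⁺ still has 2 valence electrons; Be²⁺ is the bare [He] core; O²⁺ still has 4 valence electrons; Si²⁺ still has 2 valence electrons.
Breaking into a closed-shell core is much more expensive than removing a leftover valence electron — Be has the largest IE_3 here.
Valence configurations: C²⁺ [He]2s², O²⁺ [He]2s²2p², Si²⁺ [Ne]3s².
The numbers (kJ/mol): C 4620, Be 14849, O 5300, Si 3232.
So the third ionization energies run Si < C < O < Be.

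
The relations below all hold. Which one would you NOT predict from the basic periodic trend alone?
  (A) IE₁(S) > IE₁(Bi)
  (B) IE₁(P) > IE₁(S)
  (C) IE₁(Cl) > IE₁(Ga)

(B)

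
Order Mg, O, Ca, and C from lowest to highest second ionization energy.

After 1 electron has been removed, what remains? Mg⁺ still has 1 valence electron; O⁺ still has 5 valence electrons; Ca⁺ still has 1 valence electron; C⁺ still has 3 valence electrons.
All are still removing valence electrons, so compare the +1 ions as you would atoms: IE_2 generally rises across a period (higher Z_eff) and falls down a group (larger shell), subject to the usual subshell exceptions.
Valence configurations: Mg⁺ [Ne]3s¹, O⁺ [He]2s²2p³, Ca⁺ [Ar]4s¹, C⁺ [He]2s²2p¹.
Tabulated IE_2 (kJ/mol): Mg 1451, O 3388, Ca 1145, C 2353.
Hence IE_2: Ca < Mg < C < O.

Ca < Mg < C < O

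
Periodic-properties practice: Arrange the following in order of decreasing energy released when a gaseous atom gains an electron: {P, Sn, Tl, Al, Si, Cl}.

Cl > Si > Sn > P > Al > Tl

Al is in period 3, group 13; Si is in period 3, group 14; P is in period 3, group 15; Cl is in period 3, group 17; Sn is in period 5, group 14; Tl is in period 6, group 13.
Adding an electron releases more energy for atoms nearer the top right (short of the noble gases).
Neither a single period nor a single group — weigh both effects.
Al > Tl: Al sits above Tl in group 13, so the down-group effect alone puts Al higher.
P > Al: P lies to the right of Al in period 3, so the across-period effect alone puts P higher.
Sn > P: this pair runs against the simple trend — see the exception note.
Si > Sn: Si sits above Sn in group 14, so the down-group effect alone puts Si higher.
Cl > Si: both are in period 3; the period trend gives Cl the larger value.
Note the exception: Sn has a higher electron affinity than P, contrary to the simple trend — adding an electron to P's half-filled np³ subshell costs electron-pairing energy.
Note the exception: Si has a higher electron affinity than P, contrary to the simple trend — adding an electron to P's half-filled 3p³ is unfavourable, so Si (3p²) has the more exothermic EA.
Tabulated electron affinity (kJ/mol): Al 42, Si 134, P 72, Cl 349, Sn 107, Tl 19.
So from highest to lowest: Cl > Si > Sn > P > Al > Tl.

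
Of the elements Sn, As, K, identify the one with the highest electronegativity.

K is in period 4, group 1; As is in period 4, group 15; Sn is in period 5, group 14.
Smaller atoms with higher effective nuclear charge are more electronegative.
Here both period and group differ, so the two effects have to be weighed against each other.
Sn > K: the two effects oppose for this pair; the across-period effect wins (1.96 vs 0.82).
As > Sn: relative to Sn, both the across-period and down-group shifts push As's electronegativity up.
For reference (Pauling): K 0.82, As 2.18, Sn 1.96.
The highest electronegativity among these belongs to As.

As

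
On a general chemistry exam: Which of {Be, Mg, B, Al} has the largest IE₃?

The third ionization energy removes an electron from the +2 ion. For each element: Be²⁺ is the bare [He] core; Mg²⁺ is the bare [Ne] core; B²⁺ still has 1 valence electron; Al²⁺ still has 1 valence electron.
Breaking into a closed-shell core is much more expensive than removing a leftover valence electron — Mg and Be have the largest IE_3 here.
Valence configurations: B²⁺ [He]2s¹, Al²⁺ [Ne]3s¹.
The numbers (kJ/mol): Be 14849, Mg 7733, B 3660, Al 2745.
Putting it together, IE_3: Al < B < Mg < Be.

Be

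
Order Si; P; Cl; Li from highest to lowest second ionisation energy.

Li > Cl > P > Si

Consider each +1 ion: Si⁺ still has 3 valence electrons; P⁺ still has 4 valence electrons; Cl⁺ still has 6 valence electrons; Li⁺ is the bare [He] core.
Pulling an electron out of a noble-gas core costs far more than removing a remaining valence electron, so Li sits at the high end of IE_2.
Valence configurations: Si⁺ [Ne]3s²3p¹, P⁺ [Ne]3s²3p², Cl⁺ [Ne]3s²3p⁴.
Approximate IE_2 values (kJ/mol): Si 1577, P 1907, Cl 2298, Li 7298.
Hence IE_2: Si < P < Cl < Li.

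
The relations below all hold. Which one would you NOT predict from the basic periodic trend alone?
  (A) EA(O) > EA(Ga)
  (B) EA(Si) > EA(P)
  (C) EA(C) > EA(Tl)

(B)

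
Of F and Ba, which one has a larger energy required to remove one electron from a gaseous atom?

F

Removing the outermost electron gets harder across a period and easier down a group.
Here both period and group differ, so the two effects have to be weighed against each other.
F > Ba: both effects reinforce here, so F is clearly the higher of the two.
For reference (kJ/mol): F 1681, Ba 503.
So F has the larger energy required to remove one electron from a gaseous atom (F > Ba).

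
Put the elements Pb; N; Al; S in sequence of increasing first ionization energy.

Al, Pb, S, N

N is in period 2, group 15; Al is in period 3, group 13; S is in period 3, group 16; Pb is in period 6, group 14.
IE₁ increases left→right with effective nuclear charge and decreases top→bottom as the valence shell moves farther out.
These span different periods and groups, so the two trends combine.
Pb > Al: the two effects oppose for this pair; the across-period effect wins (716 vs 578 kJ/mol).
S > Pb: relative to Pb, both the across-period and down-group shifts push S's first ionization energy up.
N > S: the two effects oppose for this pair; the down-group effect wins (1402 vs 1000 kJ/mol).
For reference (kJ/mol): N 1402, Al 578, S 1000, Pb 716.
So from lowest to highest: Al < Pb < S < N.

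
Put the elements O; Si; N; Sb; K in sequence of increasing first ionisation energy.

K < Si < Sb < O < N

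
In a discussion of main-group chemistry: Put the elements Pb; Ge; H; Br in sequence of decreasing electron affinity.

Br, Ge, H, Pb

H is in period 1, group 1; Ge is in period 4, group 14; Br is in period 4, group 17; Pb is in period 6, group 14.
EA tends to increase across a period and decrease down a group, though the pattern is less regular than for IE or radius.
Neither a single period nor a single group — weigh both effects.
H > Pb: period and group pull opposite ways; the down-group shift dominates (73 vs 35 kJ/mol).
Ge > H: period and group pull opposite ways; the across-period shift dominates (119 vs 73 kJ/mol).
Br > Ge: Br lies to the right of Ge in period 4, so the across-period effect alone puts Br higher.
For reference (kJ/mol): H 73, Ge 119, Br 325, Pb 35.
So from highest to lowest: Br > Ge > H > Pb.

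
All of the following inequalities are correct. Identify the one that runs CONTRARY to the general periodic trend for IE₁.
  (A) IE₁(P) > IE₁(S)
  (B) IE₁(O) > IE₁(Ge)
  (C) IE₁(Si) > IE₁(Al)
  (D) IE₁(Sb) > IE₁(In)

The general trend: IE₁ increases across a period and decreases down a group.
(A) P (period 3, group 15) vs S (period 3, group 16): the stated order contradicts the simple trend.
(B) O (period 2, group 16) vs Ge (period 4, group 14): the stated order agrees with the simple trend.
(C) Si (period 3, group 14) vs Al (period 3, group 13): the stated order agrees with the simple trend.
(D) Sb (period 5, group 15) vs In (period 5, group 13): the stated order agrees with the simple trend.
The exception is (A): S (3p⁴) ionizes more easily than half-filled P (3p³) because the paired 3p electron in S is pushed out by e⁻–e⁻ repulsion.

(A)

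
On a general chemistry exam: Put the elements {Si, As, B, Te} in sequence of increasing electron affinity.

B is in period 2, group 13; Si is in period 3, group 14; As is in period 4, group 15; Te is in period 5, group 16.
Atoms with high Z_eff and room in the valence shell (especially the halogens) have the most exothermic electron affinities.
A diagonal step moves right (one effect) and down (the opposite effect) at once.
As > B: period and group pull opposite ways; the across-period shift dominates (78 vs 27 kJ/mol).
Si > As: the two effects oppose for this pair; the down-group effect wins (134 vs 78 kJ/mol).
Te > Si: period and group pull opposite ways; the across-period shift dominates (190 vs 134 kJ/mol).
Approximate values (kJ/mol): B 27, Si 134, As 78, Te 190.
So from lowest to highest: B < As < Si < Te.

B, As, Si, Te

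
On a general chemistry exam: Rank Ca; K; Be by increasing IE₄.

K, Ca, Be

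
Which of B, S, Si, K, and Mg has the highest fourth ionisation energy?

Consider each +3 ion: B³⁺ is the bare [He] core; S³⁺ still has 3 valence electrons; Si³⁺ still has 1 valence electron; K³⁺ is already 2 electrons into the core; Mg³⁺ is already 1 electron into the core.
Breaking into a closed-shell core is much more expensive than removing a leftover valence electron — K, Mg and B have the largest IE_4 here.
Valence configurations: S³⁺ [Ne]3s²3p¹, Si³⁺ [Ne]3s¹.
The numbers (kJ/mol): B 25026, S 4556, Si 4356, K 5877, Mg 10543.
Overall IE_4 order: Si < S < K < Mg < B.

B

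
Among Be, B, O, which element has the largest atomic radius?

Be

Moving right in a period, electrons are added to the same shell under a stronger nuclear pull, so atoms get smaller; moving down, a new shell is opened and atoms get larger.
All lie in period 2, so atomic radius increases right to left.
The largest atomic radius among these belongs to Be.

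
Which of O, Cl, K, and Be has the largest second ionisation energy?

O

After 1 electron has been removed, what remains? O⁺ still has 5 valence electrons; Cl⁺ still has 6 valence electrons; K⁺ is the bare [Ar] core; Be⁺ still has 1 valence electron.
Usually core removal costs more than valence removal, but here the competition is close: a tightly held n=2 valence electron can cost more to remove than an n=3 core electron, so the actual values have to decide it.
Valence configurations: O⁺ [He]2s²2p³, Cl⁺ [Ne]3s²3p⁴, Be⁺ [He]2s¹.
Approximate IE_2 values (kJ/mol): O 3388, Cl 2298, K 3052, Be 1757.
Hence IE_2: Be < Cl < K < O.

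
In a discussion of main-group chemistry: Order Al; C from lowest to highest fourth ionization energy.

Consider each +3 ion: Al³⁺ is the bare [Ne] core; C³⁺ still has 1 valence electron.
Pulling an electron out of a noble-gas core costs far more than removing a remaining valence electron, so Al sits at the high end of IE_4.
Approximate IE_4 values (kJ/mol): Al 11577, C 6223.
Hence IE_4: C < Al.

C, Al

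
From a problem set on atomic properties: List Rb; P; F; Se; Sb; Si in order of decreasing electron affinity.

F is in period 2, group 17; Si is in period 3, group 14; P is in period 3, group 15; Se is in period 4, group 16; Rb is in period 5, group 1; Sb is in period 5, group 15.
EA tends to increase across a period and decrease down a group, though the pattern is less regular than for IE or radius.
Neither a single period nor a single group — weigh both effects.
P > Rb: relative to Rb, both the across-period and down-group shifts push P's electron affinity up.
Sb > P: this pair runs against the simple trend — see the exception note.
Si > Sb: period and group pull opposite ways; the down-group shift dominates (134 vs 103 kJ/mol).
Se > Si: the two effects oppose for this pair; the across-period effect wins (195 vs 134 kJ/mol).
F > Se: relative to Se, both the across-period and down-group shifts push F's electron affinity up.
Note the exception: Sb has a higher electron affinity than P, contrary to the simple trend — both are half-filled np³, but the pairing/repulsion penalty for the added electron shrinks as the p orbitals become larger and more diffuse down the group, and for Sb that outweighs the weaker nuclear attraction.
Note the exception: Si has a higher electron affinity than P, contrary to the simple trend — adding an electron to P's half-filled 3p³ is unfavourable, so Si (3p²) has the more exothermic EA.
Approximate values (kJ/mol): F 328, Si 134, P 72, Se 195, Rb 47, Sb 103.
So from highest to lowest: F > Se > Si > Sb > P > Rb.

F > Se > Si > Sb > P > Rb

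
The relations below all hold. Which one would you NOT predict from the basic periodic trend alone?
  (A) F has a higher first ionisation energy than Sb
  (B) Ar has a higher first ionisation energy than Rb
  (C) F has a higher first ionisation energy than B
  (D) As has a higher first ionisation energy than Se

(D)

The general trend: first ionisation energy increases across a period and decreases down a group.
(A) F (period 2, group 17) vs Sb (period 5, group 15): the stated order agrees with the simple trend.
(B) Ar (period 3, group 18) vs Rb (period 5, group 1): the stated order agrees with the simple trend.
(C) F (period 2, group 17) vs B (period 2, group 13): the stated order agrees with the simple trend.
(D) As (period 4, group 15) vs Se (period 4, group 16): the stated order contradicts the simple trend.
The exception is (D): Se (4p⁴) ionizes more easily than half-filled As (4p³).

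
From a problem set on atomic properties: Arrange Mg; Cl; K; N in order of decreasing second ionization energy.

K, N, Cl, Mg

The second ionization energy removes an electron from the +1 ion. For each element: Mg⁺ still has 1 valence electron; Cl⁺ still has 6 valence electrons; K⁺ is the bare [Ar] core; N⁺ still has 4 valence electrons.
Core electrons are held far more tightly than valence electrons, so K tops the IE_2 order.
Valence configurations: Mg⁺ [Ne]3s¹, Cl⁺ [Ne]3s²3p⁴, N⁺ [He]2s²2p².
Approximate IE_2 values (kJ/mol): Mg 1451, Cl 2298, K 3052, N 2856.
So the second ionization energies run Mg < Cl < N < K.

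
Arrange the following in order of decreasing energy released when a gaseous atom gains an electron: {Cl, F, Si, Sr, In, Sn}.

Cl > F > Si > Sn > In > Sr

Electron affinity generally becomes more exothermic across a period toward the halogens and less exothermic down a group.
These span different periods and groups, so the two trends combine.
In > Sr: In lies to the right of Sr in period 5, so the across-period effect alone puts In higher.
Sn > In: both are in period 5; the period trend gives Sn the larger value.
Si > Sn: Si sits above Sn in group 14, so the down-group effect alone puts Si higher.
F > Si: both effects reinforce here, so F is clearly the higher of the two.
Cl > F: this pair runs against the simple trend — see the exception note.
Note the exception: Cl has a higher electron affinity than F, contrary to the simple trend — F's small 2p subshell makes the incoming electron feel strong e⁻–e⁻ repulsion, so Cl actually releases more energy on gaining an electron.
For reference (kJ/mol): F 328, Si 134, Cl 349, Sr 5, In 29, Sn 107.
So from highest to lowest: Cl > F > Si > Sn > In > Sr.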